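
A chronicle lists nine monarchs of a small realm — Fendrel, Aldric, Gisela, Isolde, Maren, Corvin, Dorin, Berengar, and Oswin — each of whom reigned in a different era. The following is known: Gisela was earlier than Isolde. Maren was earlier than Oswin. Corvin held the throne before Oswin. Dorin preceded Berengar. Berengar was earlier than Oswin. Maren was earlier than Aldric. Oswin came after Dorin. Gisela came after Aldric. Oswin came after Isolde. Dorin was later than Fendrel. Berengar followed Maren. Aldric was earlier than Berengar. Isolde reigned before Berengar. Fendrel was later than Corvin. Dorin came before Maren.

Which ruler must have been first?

Corvin

Corvin has a chain of constraints placing them before every other ruler, so Corvin must be first.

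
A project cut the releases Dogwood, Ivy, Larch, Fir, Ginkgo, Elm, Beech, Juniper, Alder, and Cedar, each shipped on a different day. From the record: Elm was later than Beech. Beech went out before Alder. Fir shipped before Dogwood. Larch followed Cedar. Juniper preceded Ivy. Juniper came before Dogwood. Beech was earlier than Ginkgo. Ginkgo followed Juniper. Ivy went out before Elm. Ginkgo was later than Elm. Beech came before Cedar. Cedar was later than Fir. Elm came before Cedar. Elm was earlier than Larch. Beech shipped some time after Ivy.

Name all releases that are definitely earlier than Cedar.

Beech, Elm, Fir, Ivy, Juniper

Directly stated before Cedar: Beech, Elm, and Fir.
Ivy reaches Cedar via Ivy → Beech → Cedar.
Juniper reaches Cedar via Juniper → Ivy → Beech → Cedar.
No chain forces Larch (or any of the others) ahead of Cedar.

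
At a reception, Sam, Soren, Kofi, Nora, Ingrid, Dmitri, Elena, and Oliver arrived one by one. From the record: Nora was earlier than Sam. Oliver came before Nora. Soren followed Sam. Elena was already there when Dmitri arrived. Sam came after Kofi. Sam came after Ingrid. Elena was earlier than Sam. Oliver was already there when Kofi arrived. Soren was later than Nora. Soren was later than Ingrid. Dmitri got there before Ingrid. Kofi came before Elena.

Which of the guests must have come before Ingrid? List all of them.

Dmitri, Elena, Kofi, Oliver

Directly stated before Ingrid: Dmitri.
Elena reaches Ingrid via Elena → Dmitri → Ingrid.
Kofi reaches Ingrid via Kofi → Elena → Dmitri → Ingrid.
Oliver reaches Ingrid via Oliver → Kofi → Elena → Dmitri → Ingrid.
No chain forces Nora (or any of the others) ahead of Ingrid.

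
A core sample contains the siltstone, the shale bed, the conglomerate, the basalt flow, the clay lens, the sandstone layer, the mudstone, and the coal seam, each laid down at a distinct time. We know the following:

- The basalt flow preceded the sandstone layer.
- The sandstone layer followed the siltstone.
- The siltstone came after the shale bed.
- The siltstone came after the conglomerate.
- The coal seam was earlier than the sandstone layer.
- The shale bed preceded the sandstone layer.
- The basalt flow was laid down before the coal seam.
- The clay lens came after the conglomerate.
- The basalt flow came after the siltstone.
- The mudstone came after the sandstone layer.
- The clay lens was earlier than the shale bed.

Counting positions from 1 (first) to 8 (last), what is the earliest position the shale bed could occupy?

The clay lens and the conglomerate must both come before the shale bed — 2 forced predecessors.
Nothing else is forced ahead of the shale bed, so its earliest slot is position 2 + 1 = 3.

3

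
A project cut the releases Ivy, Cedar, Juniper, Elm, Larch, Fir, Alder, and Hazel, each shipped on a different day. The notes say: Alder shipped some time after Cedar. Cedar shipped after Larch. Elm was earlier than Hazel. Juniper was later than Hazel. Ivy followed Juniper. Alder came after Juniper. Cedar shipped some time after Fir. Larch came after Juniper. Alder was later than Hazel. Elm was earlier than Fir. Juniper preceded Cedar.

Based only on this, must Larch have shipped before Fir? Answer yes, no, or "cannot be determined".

No chain of stated constraints runs from Larch to Fir, and none runs from Fir to Larch either.
So the relative order of Larch and Fir is not fixed by the given facts.

cannot be determined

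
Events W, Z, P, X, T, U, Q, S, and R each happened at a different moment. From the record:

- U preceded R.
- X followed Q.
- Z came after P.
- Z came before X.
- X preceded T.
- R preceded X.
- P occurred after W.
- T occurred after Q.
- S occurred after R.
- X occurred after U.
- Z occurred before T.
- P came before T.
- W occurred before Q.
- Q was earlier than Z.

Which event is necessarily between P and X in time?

Tracing the constraints gives P → Z → X, so Z sits after P and before X.
No other event is forced both after P and before X.

Z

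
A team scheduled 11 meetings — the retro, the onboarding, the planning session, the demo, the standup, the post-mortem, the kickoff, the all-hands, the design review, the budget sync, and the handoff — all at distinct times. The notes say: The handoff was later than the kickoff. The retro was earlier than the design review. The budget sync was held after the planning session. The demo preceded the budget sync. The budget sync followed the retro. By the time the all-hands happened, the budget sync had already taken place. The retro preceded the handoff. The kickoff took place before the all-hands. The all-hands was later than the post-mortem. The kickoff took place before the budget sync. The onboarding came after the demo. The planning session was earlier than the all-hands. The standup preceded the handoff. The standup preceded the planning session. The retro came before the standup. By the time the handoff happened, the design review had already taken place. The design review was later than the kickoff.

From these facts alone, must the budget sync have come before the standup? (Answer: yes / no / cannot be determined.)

Tracing the constraints gives the standup → the planning session → the budget sync, so the standup must come before the budget sync.
That means the budget sync cannot be before the standup.

no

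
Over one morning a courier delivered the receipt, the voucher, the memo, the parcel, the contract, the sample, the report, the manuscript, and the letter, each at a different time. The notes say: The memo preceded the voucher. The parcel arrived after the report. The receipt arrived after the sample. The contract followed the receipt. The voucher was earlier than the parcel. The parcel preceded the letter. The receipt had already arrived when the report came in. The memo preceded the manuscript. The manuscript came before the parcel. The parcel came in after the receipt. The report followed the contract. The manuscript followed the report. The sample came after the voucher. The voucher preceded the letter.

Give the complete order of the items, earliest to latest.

the memo, the voucher, the sample, the receipt, the contract, the report, the manuscript, the parcel, the letter

The constraints fix every adjacent pair, so only one ordering works:
the memo → the voucher → the sample → the receipt → the contract → the report → the manuscript → the parcel → the letter.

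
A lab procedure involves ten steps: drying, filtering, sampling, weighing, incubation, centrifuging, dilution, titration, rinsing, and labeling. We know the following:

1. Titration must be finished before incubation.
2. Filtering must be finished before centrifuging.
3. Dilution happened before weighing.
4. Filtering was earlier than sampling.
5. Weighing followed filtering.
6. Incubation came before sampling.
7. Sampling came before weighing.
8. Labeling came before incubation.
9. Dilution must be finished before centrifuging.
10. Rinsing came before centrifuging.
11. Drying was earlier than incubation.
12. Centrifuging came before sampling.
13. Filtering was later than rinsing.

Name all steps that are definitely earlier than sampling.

centrifuging, dilution, drying, filtering, incubation, labeling, rinsing, titration

Directly stated before sampling: centrifuging, filtering, and incubation.
Dilution reaches sampling via dilution → centrifuging → sampling.
Drying reaches sampling via drying → incubation → sampling.
Labeling reaches sampling via labeling → incubation → sampling.
Likewise rinsing and titration each reach sampling by chaining the stated constraints.
No chain forces weighing ahead of sampling.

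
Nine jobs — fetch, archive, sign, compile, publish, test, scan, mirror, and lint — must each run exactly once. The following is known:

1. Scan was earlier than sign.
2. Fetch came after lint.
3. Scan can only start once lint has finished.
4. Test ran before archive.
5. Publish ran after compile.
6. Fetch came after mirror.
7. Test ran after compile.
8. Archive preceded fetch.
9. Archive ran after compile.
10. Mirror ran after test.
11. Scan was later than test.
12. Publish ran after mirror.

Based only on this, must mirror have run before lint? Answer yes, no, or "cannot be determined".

cannot be determined

No chain of stated constraints runs from mirror to lint, and none runs from lint to mirror either.
So the relative order of mirror and lint is not fixed by the given facts.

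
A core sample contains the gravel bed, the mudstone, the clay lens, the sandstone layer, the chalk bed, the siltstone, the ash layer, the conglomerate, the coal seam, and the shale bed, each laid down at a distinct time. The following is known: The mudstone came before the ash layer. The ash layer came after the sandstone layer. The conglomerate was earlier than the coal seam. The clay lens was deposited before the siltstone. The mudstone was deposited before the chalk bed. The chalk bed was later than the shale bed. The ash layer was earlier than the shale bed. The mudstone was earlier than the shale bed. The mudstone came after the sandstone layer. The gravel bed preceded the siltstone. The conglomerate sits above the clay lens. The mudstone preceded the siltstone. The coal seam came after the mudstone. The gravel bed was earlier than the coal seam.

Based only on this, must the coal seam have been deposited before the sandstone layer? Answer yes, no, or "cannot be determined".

Tracing the constraints gives the sandstone layer → the mudstone → the coal seam, so the sandstone layer must come before the coal seam.
That means the coal seam cannot be before the sandstone layer.

no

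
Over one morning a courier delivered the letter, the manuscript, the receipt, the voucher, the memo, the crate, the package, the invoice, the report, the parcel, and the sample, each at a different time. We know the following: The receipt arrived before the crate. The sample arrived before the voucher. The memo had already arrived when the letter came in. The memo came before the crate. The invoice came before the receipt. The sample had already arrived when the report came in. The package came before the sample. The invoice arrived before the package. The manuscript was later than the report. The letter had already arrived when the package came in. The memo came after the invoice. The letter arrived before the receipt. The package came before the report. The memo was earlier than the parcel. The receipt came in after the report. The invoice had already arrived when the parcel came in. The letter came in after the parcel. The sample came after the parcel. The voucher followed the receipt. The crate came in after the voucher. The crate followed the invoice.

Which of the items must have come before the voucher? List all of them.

Directly stated before the voucher: the receipt and the sample.
The invoice reaches the voucher via the invoice → the receipt → the voucher.
The letter reaches the voucher via the letter → the receipt → the voucher.
The memo reaches the voucher via the memo → the letter → the receipt → the voucher.
Likewise the package, the parcel, and the report each reach the voucher by chaining the stated constraints.

the invoice, the letter, the memo, the package, the parcel, the receipt, the report, the sample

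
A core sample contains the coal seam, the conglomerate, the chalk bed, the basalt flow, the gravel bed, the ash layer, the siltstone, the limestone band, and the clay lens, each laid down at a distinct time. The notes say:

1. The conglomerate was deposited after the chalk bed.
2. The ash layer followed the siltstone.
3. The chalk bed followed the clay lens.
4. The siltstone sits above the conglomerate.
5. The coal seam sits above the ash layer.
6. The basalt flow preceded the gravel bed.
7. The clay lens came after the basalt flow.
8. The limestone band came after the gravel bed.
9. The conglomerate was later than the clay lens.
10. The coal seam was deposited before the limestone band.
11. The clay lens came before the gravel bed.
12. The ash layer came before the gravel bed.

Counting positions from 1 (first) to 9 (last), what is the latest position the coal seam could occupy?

8

The coal seam must come before the limestone band — 1 layer forced after it.
Everything else can be placed before the coal seam in some valid order, so the coal seam can sit as late as position 9 − 1 = 8.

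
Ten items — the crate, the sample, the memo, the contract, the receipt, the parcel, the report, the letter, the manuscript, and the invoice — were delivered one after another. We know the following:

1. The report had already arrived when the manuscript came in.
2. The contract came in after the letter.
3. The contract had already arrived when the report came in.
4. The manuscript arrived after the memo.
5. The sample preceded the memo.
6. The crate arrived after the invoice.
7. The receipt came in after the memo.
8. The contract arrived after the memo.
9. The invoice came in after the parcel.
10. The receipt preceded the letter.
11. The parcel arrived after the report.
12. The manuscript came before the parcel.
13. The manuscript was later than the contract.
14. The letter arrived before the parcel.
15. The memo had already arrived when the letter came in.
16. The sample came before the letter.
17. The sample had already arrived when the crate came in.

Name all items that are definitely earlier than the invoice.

the contract, the letter, the manuscript, the memo, the parcel, the receipt, the report, the sample

Directly stated before the invoice: the parcel.
The contract reaches the invoice via the contract → the report → the parcel → the invoice.
The letter reaches the invoice via the letter → the parcel → the invoice.
The manuscript reaches the invoice via the manuscript → the parcel → the invoice.
Likewise the memo, the receipt, the report, and the sample each reach the invoice by chaining the stated constraints.
No chain forces the crate ahead of the invoice.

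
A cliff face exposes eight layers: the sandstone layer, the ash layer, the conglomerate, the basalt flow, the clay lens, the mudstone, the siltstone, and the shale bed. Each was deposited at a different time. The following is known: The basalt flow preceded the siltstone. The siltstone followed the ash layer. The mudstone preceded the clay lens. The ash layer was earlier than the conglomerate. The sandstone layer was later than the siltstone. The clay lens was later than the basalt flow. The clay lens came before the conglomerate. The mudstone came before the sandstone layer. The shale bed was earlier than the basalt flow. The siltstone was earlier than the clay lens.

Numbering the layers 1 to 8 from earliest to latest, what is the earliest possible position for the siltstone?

4

The ash layer, the basalt flow, and the shale bed must all come before the siltstone — 3 forced predecessors.
Nothing else is forced ahead of the siltstone, so its earliest slot is position 3 + 1 = 4.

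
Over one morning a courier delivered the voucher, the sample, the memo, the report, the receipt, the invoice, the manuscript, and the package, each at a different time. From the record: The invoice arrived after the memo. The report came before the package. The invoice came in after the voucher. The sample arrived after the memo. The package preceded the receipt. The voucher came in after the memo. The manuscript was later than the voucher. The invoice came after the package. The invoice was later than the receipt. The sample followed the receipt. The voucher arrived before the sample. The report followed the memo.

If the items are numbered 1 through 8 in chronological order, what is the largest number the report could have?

The report must come before the invoice, the package, the receipt, and the sample — 4 items forced after it.
Everything else can be placed before the report in some valid order, so the report can sit as late as position 8 − 4 = 4.

4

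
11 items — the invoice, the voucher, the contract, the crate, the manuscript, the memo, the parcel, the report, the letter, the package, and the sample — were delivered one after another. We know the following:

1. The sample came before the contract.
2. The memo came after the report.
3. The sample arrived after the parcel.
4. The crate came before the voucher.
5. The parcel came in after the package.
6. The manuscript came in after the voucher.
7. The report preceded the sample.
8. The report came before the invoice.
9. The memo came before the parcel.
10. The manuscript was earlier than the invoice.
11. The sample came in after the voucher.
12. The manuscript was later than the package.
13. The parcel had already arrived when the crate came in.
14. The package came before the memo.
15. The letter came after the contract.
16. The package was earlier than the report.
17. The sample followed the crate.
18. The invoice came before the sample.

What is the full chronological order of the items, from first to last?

the package, the report, the memo, the parcel, the crate, the voucher, the manuscript, the invoice, the sample, the contract, the letter

The constraints fix every adjacent pair, so only one ordering works:
the package → the report → the memo → the parcel → the crate → the voucher → the manuscript → the invoice → the sample → the contract → the letter.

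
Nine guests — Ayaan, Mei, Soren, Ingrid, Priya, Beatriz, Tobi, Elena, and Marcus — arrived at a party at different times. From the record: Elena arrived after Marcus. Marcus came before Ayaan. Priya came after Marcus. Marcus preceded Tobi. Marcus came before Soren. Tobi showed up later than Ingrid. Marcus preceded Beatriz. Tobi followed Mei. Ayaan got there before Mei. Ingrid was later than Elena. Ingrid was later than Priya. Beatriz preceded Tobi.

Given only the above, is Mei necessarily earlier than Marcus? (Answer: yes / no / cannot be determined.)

no

Tracing the constraints gives Marcus → Ayaan → Mei, so Marcus must come before Mei.
That means Mei cannot be before Marcus.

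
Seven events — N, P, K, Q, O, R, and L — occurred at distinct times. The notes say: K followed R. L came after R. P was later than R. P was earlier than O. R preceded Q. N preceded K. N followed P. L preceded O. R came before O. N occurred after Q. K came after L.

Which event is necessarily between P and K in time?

N

Tracing the constraints gives P → N → K, so N sits after P and before K.
No other event is forced both after P and before K.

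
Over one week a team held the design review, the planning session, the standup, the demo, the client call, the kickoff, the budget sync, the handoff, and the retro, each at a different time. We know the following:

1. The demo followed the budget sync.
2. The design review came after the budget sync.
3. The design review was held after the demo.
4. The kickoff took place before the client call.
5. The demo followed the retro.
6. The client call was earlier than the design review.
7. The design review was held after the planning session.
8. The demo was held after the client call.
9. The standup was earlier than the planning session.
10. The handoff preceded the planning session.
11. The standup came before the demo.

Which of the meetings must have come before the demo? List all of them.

Directly stated before the demo: the budget sync, the client call, the retro, and the standup.
The kickoff reaches the demo via the kickoff → the client call → the demo.

the budget sync, the client call, the kickoff, the retro, the standup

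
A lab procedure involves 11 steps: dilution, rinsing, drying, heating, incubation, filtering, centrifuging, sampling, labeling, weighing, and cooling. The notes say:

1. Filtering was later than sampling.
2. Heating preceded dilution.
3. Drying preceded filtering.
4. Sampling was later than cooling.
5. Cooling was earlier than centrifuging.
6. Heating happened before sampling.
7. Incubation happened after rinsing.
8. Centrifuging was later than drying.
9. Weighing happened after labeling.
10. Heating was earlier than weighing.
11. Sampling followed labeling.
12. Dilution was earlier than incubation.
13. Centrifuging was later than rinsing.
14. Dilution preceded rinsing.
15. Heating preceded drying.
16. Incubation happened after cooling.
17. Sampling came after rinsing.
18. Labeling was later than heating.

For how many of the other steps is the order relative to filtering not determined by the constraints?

3

Forced before filtering: cooling, dilution, drying, heating, labeling, rinsing, and sampling.
That leaves centrifuging, incubation, and weighing with no forced order relative to filtering — 3.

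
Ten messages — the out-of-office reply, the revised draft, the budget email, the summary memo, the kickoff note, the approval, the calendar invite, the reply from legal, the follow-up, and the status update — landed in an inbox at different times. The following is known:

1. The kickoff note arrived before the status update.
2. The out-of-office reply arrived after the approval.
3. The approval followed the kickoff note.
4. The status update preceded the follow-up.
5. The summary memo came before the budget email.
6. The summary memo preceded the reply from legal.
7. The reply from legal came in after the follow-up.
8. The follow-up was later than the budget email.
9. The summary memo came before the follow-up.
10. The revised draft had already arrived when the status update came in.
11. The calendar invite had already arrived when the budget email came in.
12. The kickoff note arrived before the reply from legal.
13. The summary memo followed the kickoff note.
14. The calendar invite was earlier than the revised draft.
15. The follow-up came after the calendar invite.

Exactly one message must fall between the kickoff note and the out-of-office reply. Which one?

the approval

Tracing the constraints gives the kickoff note → the approval → the out-of-office reply, so the approval sits after the kickoff note and before the out-of-office reply.
No other message is forced both after the kickoff note and before the out-of-office reply.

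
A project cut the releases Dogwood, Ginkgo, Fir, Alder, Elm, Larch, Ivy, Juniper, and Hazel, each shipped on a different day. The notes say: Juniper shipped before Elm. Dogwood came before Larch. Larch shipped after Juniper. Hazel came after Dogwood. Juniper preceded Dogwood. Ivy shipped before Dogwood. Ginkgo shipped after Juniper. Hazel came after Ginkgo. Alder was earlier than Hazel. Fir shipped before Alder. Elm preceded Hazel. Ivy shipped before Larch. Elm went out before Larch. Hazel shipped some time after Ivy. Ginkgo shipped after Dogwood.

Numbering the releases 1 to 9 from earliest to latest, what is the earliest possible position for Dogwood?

Ivy and Juniper must both come before Dogwood — 2 forced predecessors.
Nothing else is forced ahead of Dogwood, so its earliest slot is position 2 + 1 = 3.

3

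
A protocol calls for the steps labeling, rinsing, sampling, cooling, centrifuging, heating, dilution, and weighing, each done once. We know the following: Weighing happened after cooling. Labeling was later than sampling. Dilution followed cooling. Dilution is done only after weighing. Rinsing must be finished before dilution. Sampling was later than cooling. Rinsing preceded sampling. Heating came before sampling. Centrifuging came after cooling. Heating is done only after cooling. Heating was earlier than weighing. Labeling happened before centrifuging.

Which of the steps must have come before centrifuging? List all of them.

cooling, heating, labeling, rinsing, sampling

Directly stated before centrifuging: cooling and labeling.
Heating reaches centrifuging via heating → sampling → labeling → centrifuging.
Rinsing reaches centrifuging via rinsing → sampling → labeling → centrifuging.
Sampling reaches centrifuging via sampling → labeling → centrifuging.
No chain forces weighing (or any of the others) ahead of centrifuging.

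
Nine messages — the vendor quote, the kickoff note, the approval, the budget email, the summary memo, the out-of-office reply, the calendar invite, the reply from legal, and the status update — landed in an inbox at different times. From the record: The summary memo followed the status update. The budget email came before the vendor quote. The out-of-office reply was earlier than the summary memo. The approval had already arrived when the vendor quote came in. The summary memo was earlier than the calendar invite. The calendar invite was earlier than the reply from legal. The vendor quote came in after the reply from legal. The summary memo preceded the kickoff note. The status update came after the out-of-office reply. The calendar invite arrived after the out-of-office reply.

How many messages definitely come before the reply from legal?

4

Directly stated before the reply from legal: the calendar invite.
The out-of-office reply reaches the reply from legal via the out-of-office reply → the calendar invite → the reply from legal.
The status update reaches the reply from legal via the status update → the summary memo → the calendar invite → the reply from legal.
The summary memo reaches the reply from legal via the summary memo → the calendar invite → the reply from legal.
No chain forces the vendor quote (or any of the others) ahead of the reply from legal.
That's the calendar invite, the out-of-office reply, the status update, and the summary memo — 4 in all.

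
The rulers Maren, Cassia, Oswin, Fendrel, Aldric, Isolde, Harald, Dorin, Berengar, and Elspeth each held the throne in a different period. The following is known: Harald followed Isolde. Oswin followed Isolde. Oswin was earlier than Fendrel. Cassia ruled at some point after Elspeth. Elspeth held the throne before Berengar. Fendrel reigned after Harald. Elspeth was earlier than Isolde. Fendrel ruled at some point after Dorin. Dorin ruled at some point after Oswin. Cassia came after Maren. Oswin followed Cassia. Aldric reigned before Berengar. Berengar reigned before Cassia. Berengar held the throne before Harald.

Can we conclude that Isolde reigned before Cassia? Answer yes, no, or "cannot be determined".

cannot be determined

No chain of stated constraints runs from Isolde to Cassia, and none runs from Cassia to Isolde either.
So the relative order of Isolde and Cassia is not fixed by the given facts.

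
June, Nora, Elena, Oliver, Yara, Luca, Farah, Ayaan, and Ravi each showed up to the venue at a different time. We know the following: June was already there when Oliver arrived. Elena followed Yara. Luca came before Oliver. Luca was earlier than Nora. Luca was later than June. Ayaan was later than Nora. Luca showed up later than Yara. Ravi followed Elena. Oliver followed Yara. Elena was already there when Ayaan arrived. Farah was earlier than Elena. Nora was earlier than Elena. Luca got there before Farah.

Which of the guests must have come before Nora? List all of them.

June, Luca, Yara

Directly stated before Nora: Luca.
June reaches Nora via June → Luca → Nora.
Yara reaches Nora via Yara → Luca → Nora.
No chain forces Ravi (or any of the others) ahead of Nora.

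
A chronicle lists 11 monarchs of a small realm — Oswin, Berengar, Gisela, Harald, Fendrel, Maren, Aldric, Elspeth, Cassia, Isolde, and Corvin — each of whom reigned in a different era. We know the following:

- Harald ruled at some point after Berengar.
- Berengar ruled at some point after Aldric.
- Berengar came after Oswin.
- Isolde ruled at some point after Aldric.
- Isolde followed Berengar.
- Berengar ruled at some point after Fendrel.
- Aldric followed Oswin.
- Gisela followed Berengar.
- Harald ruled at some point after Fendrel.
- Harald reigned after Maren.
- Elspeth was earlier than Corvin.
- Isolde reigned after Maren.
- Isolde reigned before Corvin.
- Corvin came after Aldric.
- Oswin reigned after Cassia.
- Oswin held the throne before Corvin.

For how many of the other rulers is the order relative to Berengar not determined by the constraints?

Forced before Berengar: Aldric, Cassia, Fendrel, and Oswin; forced after Berengar: Corvin, Gisela, Harald, and Isolde.
That leaves Elspeth and Maren with no forced order relative to Berengar — 2.

2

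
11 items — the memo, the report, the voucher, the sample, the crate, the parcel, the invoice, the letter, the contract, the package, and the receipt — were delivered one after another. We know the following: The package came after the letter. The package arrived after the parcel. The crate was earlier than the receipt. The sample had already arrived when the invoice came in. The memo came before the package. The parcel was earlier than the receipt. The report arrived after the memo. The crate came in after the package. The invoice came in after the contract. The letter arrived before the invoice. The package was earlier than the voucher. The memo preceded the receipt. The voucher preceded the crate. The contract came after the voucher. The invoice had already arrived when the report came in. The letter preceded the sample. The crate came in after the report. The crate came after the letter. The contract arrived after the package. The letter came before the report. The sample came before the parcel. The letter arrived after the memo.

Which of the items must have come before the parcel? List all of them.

the letter, the memo, the sample

Directly stated before the parcel: the sample.
The letter reaches the parcel via the letter → the sample → the parcel.
The memo reaches the parcel via the memo → the letter → the sample → the parcel.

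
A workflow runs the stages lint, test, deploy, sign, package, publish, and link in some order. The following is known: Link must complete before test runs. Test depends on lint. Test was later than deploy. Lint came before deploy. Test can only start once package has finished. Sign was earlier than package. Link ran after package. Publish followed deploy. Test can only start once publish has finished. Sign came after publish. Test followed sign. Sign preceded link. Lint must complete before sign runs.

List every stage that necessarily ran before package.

Directly stated before package: sign.
Deploy reaches package via deploy → publish → sign → package.
Lint reaches package via lint → sign → package.
Publish reaches package via publish → sign → package.
No chain forces link (or any of the others) ahead of package.

deploy, lint, publish, sign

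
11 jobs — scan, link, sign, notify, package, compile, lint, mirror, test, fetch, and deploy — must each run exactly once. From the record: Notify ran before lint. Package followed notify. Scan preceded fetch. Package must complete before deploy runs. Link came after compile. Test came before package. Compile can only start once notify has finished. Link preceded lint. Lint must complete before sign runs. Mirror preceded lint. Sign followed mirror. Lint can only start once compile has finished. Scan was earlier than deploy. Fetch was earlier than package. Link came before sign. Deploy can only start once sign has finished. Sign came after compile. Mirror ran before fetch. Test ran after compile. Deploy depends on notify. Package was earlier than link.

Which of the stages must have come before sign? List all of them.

Directly stated before sign: compile, link, lint, and mirror.
Fetch reaches sign via fetch → package → link → sign.
Notify reaches sign via notify → lint → sign.
Package reaches sign via package → link → sign.
Likewise scan and test each reach sign by chaining the stated constraints.

compile, fetch, link, lint, mirror, notify, package, scan, test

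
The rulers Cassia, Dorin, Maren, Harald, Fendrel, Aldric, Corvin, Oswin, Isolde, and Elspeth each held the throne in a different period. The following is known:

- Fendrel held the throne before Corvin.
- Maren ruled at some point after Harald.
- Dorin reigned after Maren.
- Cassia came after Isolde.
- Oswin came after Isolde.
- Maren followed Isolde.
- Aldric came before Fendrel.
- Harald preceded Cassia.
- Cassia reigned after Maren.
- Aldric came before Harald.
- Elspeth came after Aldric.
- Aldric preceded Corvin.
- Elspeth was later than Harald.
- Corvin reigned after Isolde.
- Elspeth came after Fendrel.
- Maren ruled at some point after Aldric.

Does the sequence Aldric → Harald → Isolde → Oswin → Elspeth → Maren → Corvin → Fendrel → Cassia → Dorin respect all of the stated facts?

no

The constraints require Fendrel before Corvin, but in the proposed sequence Corvin appears ahead of Fendrel. That one violation is enough.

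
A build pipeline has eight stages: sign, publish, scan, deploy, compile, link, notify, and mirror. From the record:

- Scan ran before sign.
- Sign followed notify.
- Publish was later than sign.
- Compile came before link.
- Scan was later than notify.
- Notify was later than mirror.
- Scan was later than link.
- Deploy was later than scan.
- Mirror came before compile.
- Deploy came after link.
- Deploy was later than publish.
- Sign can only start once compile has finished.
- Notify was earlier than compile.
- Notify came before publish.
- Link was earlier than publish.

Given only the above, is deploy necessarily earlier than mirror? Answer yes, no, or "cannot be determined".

Tracing the constraints gives mirror → compile → link → deploy, so mirror must come before deploy.
That means deploy cannot be before mirror.

no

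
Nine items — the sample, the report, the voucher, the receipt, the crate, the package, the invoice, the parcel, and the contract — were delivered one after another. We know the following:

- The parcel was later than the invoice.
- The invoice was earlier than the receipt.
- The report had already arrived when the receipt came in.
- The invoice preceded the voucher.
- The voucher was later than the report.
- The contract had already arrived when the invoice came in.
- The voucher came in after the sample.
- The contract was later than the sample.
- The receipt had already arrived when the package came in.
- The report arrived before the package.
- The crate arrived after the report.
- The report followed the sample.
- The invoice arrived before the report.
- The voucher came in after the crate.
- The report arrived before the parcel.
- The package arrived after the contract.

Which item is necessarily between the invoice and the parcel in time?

Tracing the constraints gives the invoice → the report → the parcel, so the report sits after the invoice and before the parcel.
No other item is forced both after the invoice and before the parcel.

the report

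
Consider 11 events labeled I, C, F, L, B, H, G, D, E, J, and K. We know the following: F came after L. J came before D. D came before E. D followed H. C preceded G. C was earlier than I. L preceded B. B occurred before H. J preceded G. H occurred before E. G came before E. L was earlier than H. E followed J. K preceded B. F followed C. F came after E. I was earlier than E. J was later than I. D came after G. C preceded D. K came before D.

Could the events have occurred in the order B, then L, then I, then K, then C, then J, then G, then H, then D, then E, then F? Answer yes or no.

no

The constraints require L before B, but in the proposed sequence B appears ahead of L. That one violation is enough.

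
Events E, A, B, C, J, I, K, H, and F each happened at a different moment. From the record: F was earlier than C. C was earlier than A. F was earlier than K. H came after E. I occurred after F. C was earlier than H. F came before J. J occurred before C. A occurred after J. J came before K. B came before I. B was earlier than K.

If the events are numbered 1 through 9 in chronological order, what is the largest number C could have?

7

C must come before A and H — 2 events forced after it.
Everything else can be placed before C in some valid order, so C can sit as late as position 9 − 2 = 7.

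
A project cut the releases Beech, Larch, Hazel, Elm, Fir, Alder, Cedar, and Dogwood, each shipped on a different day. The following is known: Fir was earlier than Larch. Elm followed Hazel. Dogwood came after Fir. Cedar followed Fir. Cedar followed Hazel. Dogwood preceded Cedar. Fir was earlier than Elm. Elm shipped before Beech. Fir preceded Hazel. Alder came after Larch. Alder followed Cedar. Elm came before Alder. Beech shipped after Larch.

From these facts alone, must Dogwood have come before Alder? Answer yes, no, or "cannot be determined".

yes

Chain the constraints: Dogwood → Cedar → Alder. Each link is directly stated, so Dogwood comes before Alder.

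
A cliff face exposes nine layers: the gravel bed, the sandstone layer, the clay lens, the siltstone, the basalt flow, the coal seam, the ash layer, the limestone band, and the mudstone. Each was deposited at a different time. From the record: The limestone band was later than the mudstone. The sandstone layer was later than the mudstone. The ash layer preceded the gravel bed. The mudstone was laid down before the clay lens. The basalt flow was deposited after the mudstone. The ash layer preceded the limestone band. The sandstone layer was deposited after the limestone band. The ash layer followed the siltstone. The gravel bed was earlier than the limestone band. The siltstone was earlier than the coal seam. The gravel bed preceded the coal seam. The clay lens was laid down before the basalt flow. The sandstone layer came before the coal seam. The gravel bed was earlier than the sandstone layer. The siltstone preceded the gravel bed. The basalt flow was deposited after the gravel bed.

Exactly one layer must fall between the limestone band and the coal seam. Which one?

the sandstone layer

Tracing the constraints gives the limestone band → the sandstone layer → the coal seam, so the sandstone layer sits after the limestone band and before the coal seam.
No other layer is forced both after the limestone band and before the coal seam.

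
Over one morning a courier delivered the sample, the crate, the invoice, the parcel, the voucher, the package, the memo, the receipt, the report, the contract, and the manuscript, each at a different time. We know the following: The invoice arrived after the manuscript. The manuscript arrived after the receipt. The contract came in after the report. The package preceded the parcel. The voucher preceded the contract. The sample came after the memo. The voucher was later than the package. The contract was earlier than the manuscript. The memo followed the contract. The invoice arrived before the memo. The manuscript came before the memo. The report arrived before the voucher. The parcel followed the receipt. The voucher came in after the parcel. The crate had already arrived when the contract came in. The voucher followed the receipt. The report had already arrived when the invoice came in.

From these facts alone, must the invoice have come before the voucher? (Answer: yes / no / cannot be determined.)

Tracing the constraints gives the voucher → the contract → the manuscript → the invoice, so the voucher must come before the invoice.
That means the invoice cannot be before the voucher.

no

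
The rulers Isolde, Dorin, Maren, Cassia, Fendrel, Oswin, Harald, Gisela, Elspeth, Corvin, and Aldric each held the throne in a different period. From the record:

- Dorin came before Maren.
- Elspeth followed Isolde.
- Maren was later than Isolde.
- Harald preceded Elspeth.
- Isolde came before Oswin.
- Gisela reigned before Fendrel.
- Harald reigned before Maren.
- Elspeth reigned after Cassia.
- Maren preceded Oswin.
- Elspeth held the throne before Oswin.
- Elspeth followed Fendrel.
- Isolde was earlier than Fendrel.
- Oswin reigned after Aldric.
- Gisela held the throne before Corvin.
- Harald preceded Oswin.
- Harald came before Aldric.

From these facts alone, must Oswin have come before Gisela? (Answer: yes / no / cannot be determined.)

no

Tracing the constraints gives Gisela → Fendrel → Elspeth → Oswin, so Gisela must come before Oswin.
That means Oswin cannot be before Gisela.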